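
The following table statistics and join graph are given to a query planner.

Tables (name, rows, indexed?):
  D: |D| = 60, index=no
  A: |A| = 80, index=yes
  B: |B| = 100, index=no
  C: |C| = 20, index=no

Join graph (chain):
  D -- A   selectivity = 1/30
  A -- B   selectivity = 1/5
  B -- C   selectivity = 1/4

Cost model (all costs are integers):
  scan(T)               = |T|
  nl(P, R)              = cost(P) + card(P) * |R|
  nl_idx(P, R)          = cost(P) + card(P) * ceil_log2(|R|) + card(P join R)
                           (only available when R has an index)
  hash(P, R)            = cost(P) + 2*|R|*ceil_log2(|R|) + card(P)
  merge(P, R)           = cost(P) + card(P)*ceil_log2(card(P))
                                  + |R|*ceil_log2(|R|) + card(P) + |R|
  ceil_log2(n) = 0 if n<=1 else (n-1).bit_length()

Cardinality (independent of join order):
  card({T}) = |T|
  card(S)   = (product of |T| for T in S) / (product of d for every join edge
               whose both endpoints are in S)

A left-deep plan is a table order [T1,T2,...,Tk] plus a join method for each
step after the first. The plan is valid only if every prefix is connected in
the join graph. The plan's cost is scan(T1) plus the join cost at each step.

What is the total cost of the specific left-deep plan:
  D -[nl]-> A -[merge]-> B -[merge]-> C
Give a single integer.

48820

step 1: scan D: cost=60, card=60
step 2: join A via nl
    card(P join A) = 60*80/(30) = 160
    cost = 60 + 60*80 = 4860
step 3: join B via merge
    card(P join B) = 160*100/(5) = 3200
    cost = 4860 + 160*8 + 100*7 + 160 + 100 = 7100
step 4: join C via merge
    card(P join C) = 3200*20/(4) = 16000
    cost = 7100 + 3200*12 + 20*5 + 3200 + 20 = 48820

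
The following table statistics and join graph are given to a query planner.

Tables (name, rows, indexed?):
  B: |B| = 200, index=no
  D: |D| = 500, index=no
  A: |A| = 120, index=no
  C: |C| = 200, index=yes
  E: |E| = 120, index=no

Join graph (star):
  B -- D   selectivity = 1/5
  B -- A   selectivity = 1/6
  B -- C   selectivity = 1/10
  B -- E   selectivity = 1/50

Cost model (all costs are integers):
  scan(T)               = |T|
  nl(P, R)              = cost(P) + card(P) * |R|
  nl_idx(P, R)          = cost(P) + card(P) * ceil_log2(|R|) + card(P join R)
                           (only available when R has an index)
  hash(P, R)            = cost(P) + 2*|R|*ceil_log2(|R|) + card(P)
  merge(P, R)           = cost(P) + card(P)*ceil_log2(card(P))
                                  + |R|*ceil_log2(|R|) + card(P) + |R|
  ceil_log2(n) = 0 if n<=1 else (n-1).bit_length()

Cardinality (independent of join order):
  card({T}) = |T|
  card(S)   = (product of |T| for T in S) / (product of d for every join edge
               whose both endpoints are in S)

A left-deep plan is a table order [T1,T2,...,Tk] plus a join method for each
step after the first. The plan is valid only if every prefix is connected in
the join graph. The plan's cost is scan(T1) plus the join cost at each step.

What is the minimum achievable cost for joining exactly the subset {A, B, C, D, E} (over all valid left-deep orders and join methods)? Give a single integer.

218040

Selinger DP over subsets of {A,B,C,D,E}:
  {B}: scan cost=200, card=200
  {D}: scan cost=500, card=500
  {A}: scan cost=120, card=120
  {C}: scan cost=200, card=200
  {E}: scan cost=120, card=120
  {BD}: card=20000; try (B,hash)→4200, (D,merge)→7000, (B,merge)→7300, (D,hash)→9400, (D,nl)→100200, (B,nl)→100500; best=4200 via (B,hash)
  {AB}: card=4000; try (A,hash)→2080, (B,merge)→2880, (A,merge)→2960, (B,hash)→3440, (B,nl)→24120, (A,nl)→24200; best=2080 via (A,hash)
  {BC}: card=4000; try (C,hash)→3600, (B,hash)→3600, (C,merge)→3800, (B,merge)→3800, (C,nl_idx)→5800, (C,nl)→40200 …(+1); best=3600 via (C,hash)
  {BE}: card=480; try (E,hash)→2080, (B,merge)→2880, (E,merge)→2960, (B,hash)→3440, (B,nl)→24120, (E,nl)→24200; best=2080 via (E,hash)
  {ABD}: card=400000; try (D,hash)→15080, (A,hash)→25880, (D,merge)→59080, (A,merge)→325160, (D,nl)→2002080, (A,nl)→2404200; best=15080 via (D,hash)
  {BCD}: card=400000; try (D,hash)→16600, (C,hash)→27400, (D,merge)→60600, (C,merge)→326000, (C,nl_idx)→564200, (D,nl)→2003600 …(+1); best=16600 via (D,hash)
  {BDE}: card=48000; try (D,hash)→11560, (D,merge)→11880, (E,hash)→25880, (D,nl)→242080, (E,merge)→325160, (E,nl)→2404200; best=11560 via (D,hash)
  {ABC}: card=80000; try (C,hash)→9280, (A,hash)→9280, (C,merge)→55880, (A,merge)→56560, (C,nl_idx)→114080, (A,nl)→483600 …(+1); best=9280 via (C,hash)
  {ABE}: card=9600; try (A,hash)→4240, (E,hash)→7760, (A,merge)→7840, (E,merge)→55040, (A,nl)→59680, (E,nl)→482080; best=4240 via (A,hash)
  {BCE}: card=9600; try (C,hash)→5760, (C,merge)→8680, (E,hash)→9280, (C,nl_idx)→15520, (E,merge)→56560, (C,nl)→98080 …(+1); best=5760 via (C,hash)
  {ABCD}: card=8000000; try (D,hash)→98280, (C,hash)→418280, (A,hash)→418280, (D,merge)→1454280, (C,merge)→8016880, (A,merge)→8017560 …(+4); best=98280 via (D,hash)
  {ABDE}: card=960000; try (D,hash)→22840, (A,hash)→61240, (D,merge)→153240, (E,hash)→416760, (A,merge)→828520, (D,nl)→4804240 …(+3); best=22840 via (D,hash)
  {BCDE}: card=960000; try (D,hash)→24360, (C,hash)→62760, (D,merge)→154760, (E,hash)→418280, (C,merge)→829360, (C,nl_idx)→1355560 …(+4); best=24360 via (D,hash)
  {ABCE}: card=192000; try (C,hash)→17040, (A,hash)→17040, (E,hash)→90960, (C,merge)→150040, (A,merge)→150720, (C,nl_idx)→273040 …(+4); best=17040 via (C,hash)
  {ABCDE}: card=19200000; try (D,hash)→218040, (C,hash)→986040, (A,hash)→986040, (D,merge)→3670040, (E,hash)→8099960, (C,merge)→20184640 …(+7); best=218040 via (D,hash)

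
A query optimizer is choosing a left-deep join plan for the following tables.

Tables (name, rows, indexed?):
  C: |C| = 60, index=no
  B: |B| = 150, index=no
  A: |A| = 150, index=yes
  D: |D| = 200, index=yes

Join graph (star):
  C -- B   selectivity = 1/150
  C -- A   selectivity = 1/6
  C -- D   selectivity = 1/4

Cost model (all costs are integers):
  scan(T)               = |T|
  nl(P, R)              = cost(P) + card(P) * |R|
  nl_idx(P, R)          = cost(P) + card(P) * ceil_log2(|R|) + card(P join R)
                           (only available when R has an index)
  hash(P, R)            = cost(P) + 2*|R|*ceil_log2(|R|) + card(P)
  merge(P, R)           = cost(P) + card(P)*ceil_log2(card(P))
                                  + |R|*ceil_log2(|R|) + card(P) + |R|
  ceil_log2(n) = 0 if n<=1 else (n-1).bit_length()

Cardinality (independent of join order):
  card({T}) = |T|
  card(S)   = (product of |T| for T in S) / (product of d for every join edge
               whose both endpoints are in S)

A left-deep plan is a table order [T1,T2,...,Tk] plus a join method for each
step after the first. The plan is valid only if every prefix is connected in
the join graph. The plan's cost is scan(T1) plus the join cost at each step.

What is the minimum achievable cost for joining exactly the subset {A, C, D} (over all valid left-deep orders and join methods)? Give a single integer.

5720

Selinger DP over subsets of {A,C,D}:
  {C}: scan cost=60, card=60
  {A}: scan cost=150, card=150
  {D}: scan cost=200, card=200
  {AC}: card=1500; try (C,hash)→1020, (A,merge)→1830, (C,merge)→1920, (A,nl_idx)→2040, (A,hash)→2520, (A,nl)→9060 …(+1); best=1020 via (C,hash)
  {CD}: card=3000; try (C,hash)→1120, (D,merge)→2280, (C,merge)→2420, (D,hash)→3320, (D,nl_idx)→3540, (D,nl)→12060 …(+1); best=1120 via (C,hash)
  {ACD}: card=75000; try (D,hash)→5720, (A,hash)→6520, (D,merge)→20820, (A,merge)→41470, (D,nl_idx)→88020, (A,nl_idx)→100120 …(+2); best=5720 via (D,hash)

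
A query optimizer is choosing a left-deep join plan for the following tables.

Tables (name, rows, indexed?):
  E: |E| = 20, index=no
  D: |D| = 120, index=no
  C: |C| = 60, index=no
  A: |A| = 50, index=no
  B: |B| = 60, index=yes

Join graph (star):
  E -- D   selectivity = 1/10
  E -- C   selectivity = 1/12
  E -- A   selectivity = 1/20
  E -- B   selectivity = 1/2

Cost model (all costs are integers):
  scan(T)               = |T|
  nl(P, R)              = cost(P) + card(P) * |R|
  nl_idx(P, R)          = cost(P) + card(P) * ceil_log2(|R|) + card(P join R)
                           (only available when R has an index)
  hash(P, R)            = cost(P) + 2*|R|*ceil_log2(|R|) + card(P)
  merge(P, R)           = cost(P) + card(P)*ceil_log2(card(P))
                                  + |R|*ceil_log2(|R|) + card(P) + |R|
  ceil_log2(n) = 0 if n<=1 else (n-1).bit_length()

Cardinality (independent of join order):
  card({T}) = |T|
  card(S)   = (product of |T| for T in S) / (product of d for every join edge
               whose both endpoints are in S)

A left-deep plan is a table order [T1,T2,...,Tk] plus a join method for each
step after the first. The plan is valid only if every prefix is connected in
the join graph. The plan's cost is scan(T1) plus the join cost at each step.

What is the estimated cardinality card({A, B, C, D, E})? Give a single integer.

90000

Tables in S: A(50), B(60), C(60), D(120), E(20)
Edges inside S: E-D(d=10), E-C(d=12), E-A(d=20), E-B(d=2)
numerator = 50 * 60 * 60 * 120 * 20 = 432000000
denominator = 10 * 12 * 20 * 2 = 4800
card(S) = 432000000 / 4800 = 90000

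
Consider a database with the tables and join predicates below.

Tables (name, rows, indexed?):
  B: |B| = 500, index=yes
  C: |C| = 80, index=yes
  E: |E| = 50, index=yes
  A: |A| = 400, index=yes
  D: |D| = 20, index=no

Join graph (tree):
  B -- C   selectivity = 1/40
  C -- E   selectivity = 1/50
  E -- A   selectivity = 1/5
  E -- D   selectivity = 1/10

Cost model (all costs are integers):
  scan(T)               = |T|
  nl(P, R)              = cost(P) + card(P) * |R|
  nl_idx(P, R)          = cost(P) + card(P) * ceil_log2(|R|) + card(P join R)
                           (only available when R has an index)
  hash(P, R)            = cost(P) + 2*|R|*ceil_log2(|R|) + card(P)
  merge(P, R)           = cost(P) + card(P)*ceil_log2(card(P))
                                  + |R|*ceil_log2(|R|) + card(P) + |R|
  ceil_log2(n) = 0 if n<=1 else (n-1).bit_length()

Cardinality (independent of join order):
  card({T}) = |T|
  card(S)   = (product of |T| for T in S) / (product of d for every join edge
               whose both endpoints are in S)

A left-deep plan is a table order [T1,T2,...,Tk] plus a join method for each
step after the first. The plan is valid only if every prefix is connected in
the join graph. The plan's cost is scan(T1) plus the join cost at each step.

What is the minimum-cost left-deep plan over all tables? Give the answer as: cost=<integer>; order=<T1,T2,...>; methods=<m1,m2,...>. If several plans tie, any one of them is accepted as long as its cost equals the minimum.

cost=12600; order=E,C,B,D,A; methods=nl_idx,nl_idx,hash,hash

Selinger DP (subsets sized 1..n):
  {B}: scan cost=500, card=500
  {C}: scan cost=80, card=80
  {E}: scan cost=50, card=50
  {A}: scan cost=400, card=400
  {D}: scan cost=20, card=20
  {BC}: card=1000; try (B,nl_idx)→1800, (C,hash)→2120, (C,nl_idx)→5000, (B,merge)→5720, (C,merge)→6140, (B,hash)→9160 …(+2); best=1800 via (B,nl_idx)
  {CE}: card=80; try (C,nl_idx)→480, (E,nl_idx)→640, (E,hash)→760, (C,merge)→1040, (E,merge)→1070, (C,hash)→1220 …(+2); best=480 via (C,nl_idx)
  {AE}: card=4000; try (E,hash)→1400, (A,merge)→4400, (A,nl_idx)→4500, (E,merge)→4750, (E,nl_idx)→6800, (A,hash)→7300 …(+2); best=1400 via (E,hash)
  {DE}: card=100; try (E,nl_idx)→240, (D,hash)→300, (E,merge)→490, (D,merge)→520, (E,hash)→640, (E,nl)→1020 …(+1); best=240 via (E,nl_idx)
  {BCE}: card=1000; try (B,nl_idx)→2200, (E,hash)→3400, (B,merge)→6120, (E,nl_idx)→8800, (B,hash)→9560, (E,merge)→13150 …(+2); best=2200 via (B,nl_idx)
  {ACE}: card=6400; try (A,merge)→5120, (C,hash)→6520, (A,nl_idx)→7600, (A,hash)→7760, (A,nl)→32480, (C,nl_idx)→35800 …(+2); best=5120 via (A,merge)
  {CDE}: card=160; try (D,hash)→760, (C,nl_idx)→1100, (D,merge)→1240, (C,hash)→1460, (C,merge)→1680, (D,nl)→2080 …(+1); best=760 via (D,hash)
  {ADE}: card=8000; try (A,merge)→5040, (D,hash)→5600, (A,hash)→7540, (A,nl_idx)→9140, (A,nl)→40240, (D,merge)→53520 …(+1); best=5040 via (A,merge)
  {ABCE}: card=80000; try (A,hash)→10400, (A,merge)→17200, (B,hash)→20520, (A,nl_idx)→91200, (B,merge)→99720, (B,nl_idx)→142720 …(+2); best=10400 via (A,hash)
  {BCDE}: card=2000; try (D,hash)→3400, (B,nl_idx)→4200, (B,merge)→7200, (B,hash)→9920, (D,merge)→13320, (D,nl)→22200 …(+1); best=3400 via (D,hash)
  {ACDE}: card=12800; try (A,merge)→6200, (A,hash)→8120, (D,hash)→11720, (C,hash)→14160, (A,nl_idx)→15000, (A,nl)→64760 …(+5); best=6200 via (A,merge)
  {ABCDE}: card=160000; try (A,hash)→12600, (B,hash)→28000, (A,merge)→31400, (D,hash)→90600, (A,nl_idx)→181400, (B,merge)→203200 …(+5); best=12600 via (A,hash)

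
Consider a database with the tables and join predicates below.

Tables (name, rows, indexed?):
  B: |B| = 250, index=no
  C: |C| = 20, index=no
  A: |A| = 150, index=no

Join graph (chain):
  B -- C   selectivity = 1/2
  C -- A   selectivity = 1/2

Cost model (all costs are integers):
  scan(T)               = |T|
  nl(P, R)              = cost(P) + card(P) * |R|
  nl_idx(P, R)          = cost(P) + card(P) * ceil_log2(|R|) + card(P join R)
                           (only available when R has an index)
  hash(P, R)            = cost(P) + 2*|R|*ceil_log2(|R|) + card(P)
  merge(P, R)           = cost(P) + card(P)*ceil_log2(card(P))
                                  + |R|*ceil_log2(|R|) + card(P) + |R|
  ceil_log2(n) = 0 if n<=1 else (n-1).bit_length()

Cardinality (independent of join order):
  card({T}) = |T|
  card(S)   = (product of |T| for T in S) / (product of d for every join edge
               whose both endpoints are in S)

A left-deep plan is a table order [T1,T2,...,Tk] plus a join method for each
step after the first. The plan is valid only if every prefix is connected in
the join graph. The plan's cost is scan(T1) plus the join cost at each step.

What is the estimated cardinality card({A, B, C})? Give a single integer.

Tables in S: A(150), B(250), C(20)
Edges inside S: B-C(d=2), C-A(d=2)
numerator = 150 * 250 * 20 = 750000
denominator = 2 * 2 = 4
card(S) = 750000 / 4 = 187500

187500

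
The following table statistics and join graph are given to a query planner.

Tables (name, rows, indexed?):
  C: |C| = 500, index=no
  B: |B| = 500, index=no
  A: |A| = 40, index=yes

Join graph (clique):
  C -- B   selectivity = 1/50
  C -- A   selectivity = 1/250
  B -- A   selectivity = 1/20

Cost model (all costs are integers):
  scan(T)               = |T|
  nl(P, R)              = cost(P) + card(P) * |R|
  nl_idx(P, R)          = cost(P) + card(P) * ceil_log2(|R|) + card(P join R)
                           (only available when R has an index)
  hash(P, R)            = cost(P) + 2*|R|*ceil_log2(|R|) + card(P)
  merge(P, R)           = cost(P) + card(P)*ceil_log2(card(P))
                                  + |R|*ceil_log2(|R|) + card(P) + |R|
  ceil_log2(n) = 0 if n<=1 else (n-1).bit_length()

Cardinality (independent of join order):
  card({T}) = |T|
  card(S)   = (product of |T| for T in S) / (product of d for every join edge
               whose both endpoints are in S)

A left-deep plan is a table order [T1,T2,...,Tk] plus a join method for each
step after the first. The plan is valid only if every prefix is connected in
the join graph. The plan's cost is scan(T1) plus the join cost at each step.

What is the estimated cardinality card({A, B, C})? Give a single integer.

Tables in S: A(40), B(500), C(500)
Edges inside S: C-B(d=50), C-A(d=250), B-A(d=20)
numerator = 40 * 500 * 500 = 10000000
denominator = 50 * 250 * 20 = 250000
card(S) = 10000000 / 250000 = 40

40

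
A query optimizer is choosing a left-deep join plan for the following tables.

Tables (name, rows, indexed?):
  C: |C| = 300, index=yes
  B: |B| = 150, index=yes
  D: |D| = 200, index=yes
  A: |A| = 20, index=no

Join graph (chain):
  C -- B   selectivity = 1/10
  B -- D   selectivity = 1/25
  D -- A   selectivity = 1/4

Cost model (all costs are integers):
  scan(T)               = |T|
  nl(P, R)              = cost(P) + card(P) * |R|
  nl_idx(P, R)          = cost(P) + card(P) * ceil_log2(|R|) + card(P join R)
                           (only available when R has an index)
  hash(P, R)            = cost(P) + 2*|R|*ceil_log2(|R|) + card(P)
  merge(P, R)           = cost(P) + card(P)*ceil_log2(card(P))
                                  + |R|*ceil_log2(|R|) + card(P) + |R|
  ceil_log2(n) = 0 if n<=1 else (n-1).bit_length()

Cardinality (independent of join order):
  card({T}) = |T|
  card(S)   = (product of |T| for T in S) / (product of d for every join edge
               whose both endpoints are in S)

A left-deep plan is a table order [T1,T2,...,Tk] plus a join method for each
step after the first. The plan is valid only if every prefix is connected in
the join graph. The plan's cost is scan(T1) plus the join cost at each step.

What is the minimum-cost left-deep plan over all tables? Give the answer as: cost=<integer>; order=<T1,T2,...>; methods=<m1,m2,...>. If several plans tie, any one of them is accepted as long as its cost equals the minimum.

cost=15350; order=B,D,A,C; methods=nl_idx,hash,hash

Selinger DP (subsets sized 1..n):
  {C}: scan cost=300, card=300
  {B}: scan cost=150, card=150
  {D}: scan cost=200, card=200
  {A}: scan cost=20, card=20
  {BC}: card=4500; try (B,hash)→3000, (C,merge)→4500, (B,merge)→4650, (C,hash)→5700, (C,nl_idx)→6000, (B,nl_idx)→7200 …(+2); best=3000 via (B,hash)
  {BD}: card=1200; try (D,nl_idx)→2550, (B,hash)→2800, (B,nl_idx)→3000, (D,merge)→3300, (B,merge)→3350, (D,hash)→3500 …(+2); best=2550 via (D,nl_idx)
  {AD}: card=1000; try (A,hash)→600, (D,nl_idx)→1180, (D,merge)→1940, (A,merge)→2120, (D,hash)→3240, (D,nl)→4020 …(+1); best=600 via (A,hash)
  {BCD}: card=36000; try (C,hash)→9150, (D,hash)→10700, (C,merge)→19950, (C,nl_idx)→49350, (D,merge)→67800, (D,nl_idx)→75000 …(+2); best=9150 via (C,hash)
  {ABD}: card=6000; try (A,hash)→3950, (B,hash)→4000, (B,merge)→12950, (B,nl_idx)→14600, (A,merge)→17070, (A,nl)→26550 …(+1); best=3950 via (A,hash)
  {ABCD}: card=180000; try (C,hash)→15350, (A,hash)→45350, (C,merge)→90950, (C,nl_idx)→237950, (A,merge)→621270, (A,nl)→729150 …(+1); best=15350 via (C,hash)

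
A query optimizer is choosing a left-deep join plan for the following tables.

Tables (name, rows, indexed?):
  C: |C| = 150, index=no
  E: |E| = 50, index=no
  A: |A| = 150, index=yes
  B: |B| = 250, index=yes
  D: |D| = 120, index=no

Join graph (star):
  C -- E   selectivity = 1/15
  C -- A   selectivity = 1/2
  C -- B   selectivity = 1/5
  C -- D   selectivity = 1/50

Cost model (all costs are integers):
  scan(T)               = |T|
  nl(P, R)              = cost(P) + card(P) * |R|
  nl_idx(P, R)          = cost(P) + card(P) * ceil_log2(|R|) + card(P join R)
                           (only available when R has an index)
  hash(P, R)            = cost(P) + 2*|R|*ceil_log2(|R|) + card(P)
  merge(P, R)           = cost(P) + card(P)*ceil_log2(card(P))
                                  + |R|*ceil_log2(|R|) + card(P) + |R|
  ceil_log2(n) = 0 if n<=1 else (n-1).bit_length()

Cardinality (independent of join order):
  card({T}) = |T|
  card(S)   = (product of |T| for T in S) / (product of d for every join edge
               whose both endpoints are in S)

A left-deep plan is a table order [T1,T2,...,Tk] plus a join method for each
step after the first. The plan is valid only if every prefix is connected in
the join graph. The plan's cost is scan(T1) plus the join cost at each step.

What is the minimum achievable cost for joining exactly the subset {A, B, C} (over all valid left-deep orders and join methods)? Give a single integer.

Selinger DP over subsets of {A,B,C}:
  {C}: scan cost=150, card=150
  {A}: scan cost=150, card=150
  {B}: scan cost=250, card=250
  {AC}: card=11250; try (C,hash)→2700, (A,hash)→2700, (C,merge)→2850, (A,merge)→2850, (A,nl_idx)→12600, (C,nl)→22650 …(+1); best=2700 via (C,hash)
  {BC}: card=7500; try (C,hash)→2900, (B,merge)→3750, (C,merge)→3850, (B,hash)→4300, (B,nl_idx)→8850, (B,nl)→37650 …(+1); best=2900 via (C,hash)
  {ABC}: card=562500; try (A,hash)→12800, (B,hash)→17950, (A,merge)→109250, (B,merge)→173700, (A,nl_idx)→625400, (B,nl_idx)→655200 …(+2); best=12800 via (A,hash)

12800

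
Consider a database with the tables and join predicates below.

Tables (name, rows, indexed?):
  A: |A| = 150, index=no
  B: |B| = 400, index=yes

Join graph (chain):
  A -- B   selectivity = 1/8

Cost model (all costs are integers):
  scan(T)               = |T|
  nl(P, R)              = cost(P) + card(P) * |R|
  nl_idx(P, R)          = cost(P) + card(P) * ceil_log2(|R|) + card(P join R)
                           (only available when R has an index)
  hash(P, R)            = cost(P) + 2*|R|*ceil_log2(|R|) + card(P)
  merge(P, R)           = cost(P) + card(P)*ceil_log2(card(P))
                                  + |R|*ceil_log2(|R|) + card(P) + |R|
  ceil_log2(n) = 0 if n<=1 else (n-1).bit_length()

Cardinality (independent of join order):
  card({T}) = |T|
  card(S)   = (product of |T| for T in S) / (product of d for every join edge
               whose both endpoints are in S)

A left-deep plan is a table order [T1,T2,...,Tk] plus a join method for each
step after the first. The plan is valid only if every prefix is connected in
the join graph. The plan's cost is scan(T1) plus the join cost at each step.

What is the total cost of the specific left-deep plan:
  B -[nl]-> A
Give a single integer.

60400

step 1: scan B: cost=400, card=400
step 2: join A via nl
    card(P join A) = 400*150/(8) = 7500
    cost = 400 + 400*150 = 60400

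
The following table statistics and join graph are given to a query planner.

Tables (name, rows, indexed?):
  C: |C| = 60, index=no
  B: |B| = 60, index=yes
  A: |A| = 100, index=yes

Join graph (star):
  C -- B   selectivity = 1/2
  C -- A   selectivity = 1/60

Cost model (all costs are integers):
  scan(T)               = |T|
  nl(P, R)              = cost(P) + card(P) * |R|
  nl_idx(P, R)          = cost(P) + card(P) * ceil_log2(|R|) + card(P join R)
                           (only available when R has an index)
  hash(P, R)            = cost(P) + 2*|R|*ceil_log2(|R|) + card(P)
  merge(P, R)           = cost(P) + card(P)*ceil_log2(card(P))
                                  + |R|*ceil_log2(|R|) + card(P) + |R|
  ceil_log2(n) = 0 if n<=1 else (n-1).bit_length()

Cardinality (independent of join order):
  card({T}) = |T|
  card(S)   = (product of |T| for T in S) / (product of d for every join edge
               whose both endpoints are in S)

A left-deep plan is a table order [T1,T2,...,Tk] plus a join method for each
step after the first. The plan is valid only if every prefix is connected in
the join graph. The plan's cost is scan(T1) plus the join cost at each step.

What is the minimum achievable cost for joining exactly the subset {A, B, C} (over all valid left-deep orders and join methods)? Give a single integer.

1400

Selinger DP over subsets of {A,B,C}:
  {C}: scan cost=60, card=60
  {B}: scan cost=60, card=60
  {A}: scan cost=100, card=100
  {BC}: card=1800; try (C,hash)→840, (B,hash)→840, (C,merge)→900, (B,merge)→900, (B,nl_idx)→2220, (C,nl)→3660 …(+1); best=840 via (C,hash)
  {AC}: card=100; try (A,nl_idx)→580, (C,hash)→920, (A,merge)→1280, (C,merge)→1320, (A,hash)→1520, (A,nl)→6060 …(+1); best=580 via (A,nl_idx)
  {ABC}: card=3000; try (B,hash)→1400, (B,merge)→1800, (A,hash)→4040, (B,nl_idx)→4180, (B,nl)→6580, (A,nl_idx)→16440 …(+2); best=1400 via (B,hash)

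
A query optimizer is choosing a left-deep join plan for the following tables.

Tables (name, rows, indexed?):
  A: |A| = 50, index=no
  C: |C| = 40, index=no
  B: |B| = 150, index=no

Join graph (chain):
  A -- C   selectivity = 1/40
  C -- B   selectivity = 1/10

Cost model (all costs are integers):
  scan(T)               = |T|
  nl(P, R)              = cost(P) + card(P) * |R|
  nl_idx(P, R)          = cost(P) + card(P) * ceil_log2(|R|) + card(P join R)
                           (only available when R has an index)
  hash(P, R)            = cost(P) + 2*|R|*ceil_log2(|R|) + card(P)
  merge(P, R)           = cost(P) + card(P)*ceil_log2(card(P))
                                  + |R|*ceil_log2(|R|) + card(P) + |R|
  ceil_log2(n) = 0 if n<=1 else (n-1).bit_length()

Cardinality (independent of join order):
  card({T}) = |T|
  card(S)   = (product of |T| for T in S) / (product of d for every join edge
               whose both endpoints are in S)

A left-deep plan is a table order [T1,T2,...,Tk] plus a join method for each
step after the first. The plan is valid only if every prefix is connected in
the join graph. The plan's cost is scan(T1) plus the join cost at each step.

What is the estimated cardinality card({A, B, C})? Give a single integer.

Tables in S: A(50), B(150), C(40)
Edges inside S: A-C(d=40), C-B(d=10)
numerator = 50 * 150 * 40 = 300000
denominator = 40 * 10 = 400
card(S) = 300000 / 400 = 750

750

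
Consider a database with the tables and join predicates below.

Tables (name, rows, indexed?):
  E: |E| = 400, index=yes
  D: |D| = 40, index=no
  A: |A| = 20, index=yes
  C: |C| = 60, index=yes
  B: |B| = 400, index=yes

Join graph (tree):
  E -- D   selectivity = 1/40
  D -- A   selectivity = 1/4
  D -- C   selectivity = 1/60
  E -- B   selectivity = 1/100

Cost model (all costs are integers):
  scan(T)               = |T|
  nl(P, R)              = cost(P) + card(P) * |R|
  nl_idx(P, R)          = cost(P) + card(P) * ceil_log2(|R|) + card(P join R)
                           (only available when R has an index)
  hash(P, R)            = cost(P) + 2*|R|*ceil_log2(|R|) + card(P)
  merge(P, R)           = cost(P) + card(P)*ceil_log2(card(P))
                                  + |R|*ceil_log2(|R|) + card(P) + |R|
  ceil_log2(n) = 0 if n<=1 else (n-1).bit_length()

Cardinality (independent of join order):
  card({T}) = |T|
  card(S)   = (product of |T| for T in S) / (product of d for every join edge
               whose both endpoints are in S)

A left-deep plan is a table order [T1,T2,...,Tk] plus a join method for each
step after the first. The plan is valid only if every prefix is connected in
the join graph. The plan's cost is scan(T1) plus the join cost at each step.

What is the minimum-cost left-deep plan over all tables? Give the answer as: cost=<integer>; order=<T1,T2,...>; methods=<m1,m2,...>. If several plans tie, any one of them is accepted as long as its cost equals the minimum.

cost=8080; order=D,C,E,B,A; methods=nl_idx,nl_idx,nl_idx,hash

Selinger DP (subsets sized 1..n):
  {E}: scan cost=400, card=400
  {D}: scan cost=40, card=40
  {A}: scan cost=20, card=20
  {C}: scan cost=60, card=60
  {B}: scan cost=400, card=400
  {DE}: card=400; try (E,nl_idx)→800, (D,hash)→1280, (E,merge)→4320, (D,merge)→4680, (E,hash)→7280, (E,nl)→16040 …(+1); best=800 via (E,nl_idx)
  {BE}: card=1600; try (E,nl_idx)→5600, (B,nl_idx)→5600, (E,hash)→8000, (B,hash)→8000, (E,merge)→8400, (B,merge)→8400 …(+2); best=5600 via (E,nl_idx)
  {AD}: card=200; try (A,hash)→280, (D,merge)→420, (A,merge)→440, (A,nl_idx)→440, (D,hash)→520, (D,nl)→820 …(+1); best=280 via (A,hash)
  {CD}: card=40; try (C,nl_idx)→320, (D,hash)→600, (C,merge)→740, (D,merge)→760, (C,hash)→800, (C,nl)→2440 …(+1); best=320 via (C,nl_idx)
  {ADE}: card=2000; try (A,hash)→1400, (E,nl_idx)→4080, (A,nl_idx)→4800, (A,merge)→4920, (E,merge)→6080, (E,hash)→7680 …(+2); best=1400 via (A,hash)
  {CDE}: card=400; try (E,nl_idx)→1080, (C,hash)→1920, (C,nl_idx)→3600, (E,merge)→4600, (C,merge)→5220, (E,hash)→7560 …(+2); best=1080 via (E,nl_idx)
  {BDE}: card=1600; try (B,nl_idx)→6000, (D,hash)→7680, (B,hash)→8400, (B,merge)→8800, (D,merge)→25080, (D,nl)→69600 …(+1); best=6000 via (B,nl_idx)
  {ACD}: card=200; try (A,hash)→560, (A,merge)→720, (A,nl_idx)→720, (A,nl)→1120, (C,hash)→1200, (C,nl_idx)→1680 …(+2); best=560 via (A,hash)
  {ACDE}: card=2000; try (A,hash)→1680, (C,hash)→4120, (E,nl_idx)→4360, (A,nl_idx)→5080, (A,merge)→5200, (E,merge)→6360 …(+6); best=1680 via (A,hash)
  {ABDE}: card=8000; try (A,hash)→7800, (B,hash)→10600, (A,nl_idx)→22000, (A,merge)→25320, (B,nl_idx)→27400, (B,merge)→29400 …(+2); best=7800 via (A,hash)
  {BCDE}: card=1600; try (B,nl_idx)→6280, (C,hash)→8320, (B,hash)→8680, (B,merge)→9080, (C,nl_idx)→17200, (C,merge)→25620 …(+2); best=6280 via (B,nl_idx)
  {ABCDE}: card=8000; try (A,hash)→8080, (B,hash)→10880, (C,hash)→16520, (A,nl_idx)→22280, (A,merge)→25600, (B,nl_idx)→27680 …(+6); best=8080 via (A,hash)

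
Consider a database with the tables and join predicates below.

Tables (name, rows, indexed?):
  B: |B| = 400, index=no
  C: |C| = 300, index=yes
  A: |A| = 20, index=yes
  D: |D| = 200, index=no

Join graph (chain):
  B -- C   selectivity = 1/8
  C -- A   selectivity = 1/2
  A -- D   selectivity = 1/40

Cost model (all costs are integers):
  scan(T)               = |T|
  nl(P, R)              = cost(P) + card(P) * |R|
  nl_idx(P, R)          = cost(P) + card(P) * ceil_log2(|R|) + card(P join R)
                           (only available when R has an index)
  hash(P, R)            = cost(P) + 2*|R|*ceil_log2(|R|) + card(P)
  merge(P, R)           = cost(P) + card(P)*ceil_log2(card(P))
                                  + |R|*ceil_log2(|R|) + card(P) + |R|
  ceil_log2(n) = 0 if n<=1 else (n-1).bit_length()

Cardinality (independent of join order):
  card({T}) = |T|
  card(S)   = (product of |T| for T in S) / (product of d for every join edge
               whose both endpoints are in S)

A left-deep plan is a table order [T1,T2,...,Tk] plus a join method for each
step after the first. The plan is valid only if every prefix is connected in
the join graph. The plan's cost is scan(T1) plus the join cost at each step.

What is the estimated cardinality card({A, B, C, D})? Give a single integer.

750000

Tables in S: A(20), B(400), C(300), D(200)
Edges inside S: B-C(d=8), C-A(d=2), A-D(d=40)
numerator = 20 * 400 * 300 * 200 = 480000000
denominator = 8 * 2 * 40 = 640
card(S) = 480000000 / 640 = 750000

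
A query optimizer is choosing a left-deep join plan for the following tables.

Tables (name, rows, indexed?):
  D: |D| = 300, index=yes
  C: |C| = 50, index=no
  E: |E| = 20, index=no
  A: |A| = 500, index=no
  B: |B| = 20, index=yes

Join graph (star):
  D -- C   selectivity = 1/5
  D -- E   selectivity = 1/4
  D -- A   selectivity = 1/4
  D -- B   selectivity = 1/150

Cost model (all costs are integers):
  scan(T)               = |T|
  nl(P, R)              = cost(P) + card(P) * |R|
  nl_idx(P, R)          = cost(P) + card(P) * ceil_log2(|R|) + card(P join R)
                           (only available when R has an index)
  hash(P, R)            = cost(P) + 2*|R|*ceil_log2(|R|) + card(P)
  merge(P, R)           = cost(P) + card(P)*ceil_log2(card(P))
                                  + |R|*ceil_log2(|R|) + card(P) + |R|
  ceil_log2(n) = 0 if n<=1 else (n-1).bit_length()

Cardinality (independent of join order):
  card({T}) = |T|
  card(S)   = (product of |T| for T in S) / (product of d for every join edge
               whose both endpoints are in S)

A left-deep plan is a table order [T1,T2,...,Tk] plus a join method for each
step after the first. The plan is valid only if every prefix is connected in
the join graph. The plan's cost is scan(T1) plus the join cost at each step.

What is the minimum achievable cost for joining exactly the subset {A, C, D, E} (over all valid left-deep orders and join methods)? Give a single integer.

Selinger DP over subsets of {A,C,D,E}:
  {D}: scan cost=300, card=300
  {C}: scan cost=50, card=50
  {E}: scan cost=20, card=20
  {A}: scan cost=500, card=500
  {CD}: card=3000; try (C,hash)→1200, (D,merge)→3400, (D,nl_idx)→3500, (C,merge)→3650, (D,hash)→5500, (D,nl)→15050 …(+1); best=1200 via (C,hash)
  {DE}: card=1500; try (E,hash)→800, (D,nl_idx)→1700, (D,merge)→3140, (E,merge)→3420, (D,hash)→5440, (D,nl)→6020 …(+1); best=800 via (E,hash)
  {AD}: card=37500; try (D,hash)→6400, (A,merge)→8300, (D,merge)→8500, (A,hash)→9600, (D,nl_idx)→42500, (A,nl)→150300 …(+1); best=6400 via (D,hash)
  {CDE}: card=15000; try (C,hash)→2900, (E,hash)→4400, (C,merge)→19150, (E,merge)→40320, (E,nl)→61200, (C,nl)→75800; best=2900 via (C,hash)
  {ACD}: card=375000; try (A,hash)→13200, (C,hash)→44500, (A,merge)→45200, (C,merge)→644250, (A,nl)→1501200, (C,nl)→1881400; best=13200 via (A,hash)
  {ADE}: card=187500; try (A,hash)→11300, (A,merge)→23800, (E,hash)→44100, (E,merge)→644020, (A,nl)→750800, (E,nl)→756400; best=11300 via (A,hash)
  {ACDE}: card=1875000; try (A,hash)→26900, (C,hash)→199400, (A,merge)→232900, (E,hash)→388400, (C,merge)→3574150, (A,nl)→7502900 …(+3); best=26900 via (A,hash)

26900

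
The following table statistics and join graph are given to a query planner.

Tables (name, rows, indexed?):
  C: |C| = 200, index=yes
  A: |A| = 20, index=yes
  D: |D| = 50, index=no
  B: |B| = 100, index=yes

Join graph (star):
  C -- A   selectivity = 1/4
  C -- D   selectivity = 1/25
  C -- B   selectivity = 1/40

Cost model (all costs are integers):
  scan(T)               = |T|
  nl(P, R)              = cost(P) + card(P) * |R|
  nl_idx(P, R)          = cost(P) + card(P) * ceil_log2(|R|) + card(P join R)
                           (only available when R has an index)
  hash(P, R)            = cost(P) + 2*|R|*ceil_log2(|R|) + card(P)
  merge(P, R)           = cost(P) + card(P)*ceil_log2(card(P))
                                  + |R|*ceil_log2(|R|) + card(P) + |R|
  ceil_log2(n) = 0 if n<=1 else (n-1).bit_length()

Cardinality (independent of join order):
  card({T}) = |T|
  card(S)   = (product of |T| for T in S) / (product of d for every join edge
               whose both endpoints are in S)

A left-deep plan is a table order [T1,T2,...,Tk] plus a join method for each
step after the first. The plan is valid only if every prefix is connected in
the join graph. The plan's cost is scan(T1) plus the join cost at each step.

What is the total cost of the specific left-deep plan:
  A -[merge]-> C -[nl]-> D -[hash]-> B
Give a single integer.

step 1: scan A: cost=20, card=20
step 2: join C via merge
    card(P join C) = 20*200/(4) = 1000
    cost = 20 + 20*5 + 200*8 + 20 + 200 = 1940
step 3: join D via nl
    card(P join D) = 1000*50/(25) = 2000
    cost = 1940 + 1000*50 = 51940
step 4: join B via hash
    card(P join B) = 2000*100/(40) = 5000
    cost = 51940 + 2*100*7 + 2000 = 55340

55340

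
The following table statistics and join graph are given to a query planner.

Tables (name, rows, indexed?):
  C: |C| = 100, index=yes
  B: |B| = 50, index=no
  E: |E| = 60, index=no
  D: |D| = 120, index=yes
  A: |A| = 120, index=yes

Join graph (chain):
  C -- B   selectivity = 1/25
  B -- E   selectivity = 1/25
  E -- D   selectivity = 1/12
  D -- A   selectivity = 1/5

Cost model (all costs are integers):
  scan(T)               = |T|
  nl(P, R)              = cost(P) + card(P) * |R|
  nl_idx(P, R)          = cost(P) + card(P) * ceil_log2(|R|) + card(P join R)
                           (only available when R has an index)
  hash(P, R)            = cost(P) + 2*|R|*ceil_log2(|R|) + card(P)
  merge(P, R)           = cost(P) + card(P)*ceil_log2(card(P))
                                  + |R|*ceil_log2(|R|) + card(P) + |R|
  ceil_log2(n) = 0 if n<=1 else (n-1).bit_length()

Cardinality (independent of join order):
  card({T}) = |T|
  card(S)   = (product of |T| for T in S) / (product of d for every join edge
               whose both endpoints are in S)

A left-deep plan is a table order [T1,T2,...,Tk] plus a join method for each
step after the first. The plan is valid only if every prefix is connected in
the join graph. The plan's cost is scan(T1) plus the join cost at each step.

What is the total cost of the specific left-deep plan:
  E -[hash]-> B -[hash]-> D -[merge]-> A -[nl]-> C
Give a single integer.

step 1: scan E: cost=60, card=60
step 2: join B via hash
    card(P join B) = 60*50/(25) = 120
    cost = 60 + 2*50*6 + 60 = 720
step 3: join D via hash
    card(P join D) = 120*120/(12) = 1200
    cost = 720 + 2*120*7 + 120 = 2520
step 4: join A via merge
    card(P join A) = 1200*120/(5) = 28800
    cost = 2520 + 1200*11 + 120*7 + 1200 + 120 = 17880
step 5: join C via nl
    card(P join C) = 28800*100/(25) = 115200
    cost = 17880 + 28800*100 = 2897880

2897880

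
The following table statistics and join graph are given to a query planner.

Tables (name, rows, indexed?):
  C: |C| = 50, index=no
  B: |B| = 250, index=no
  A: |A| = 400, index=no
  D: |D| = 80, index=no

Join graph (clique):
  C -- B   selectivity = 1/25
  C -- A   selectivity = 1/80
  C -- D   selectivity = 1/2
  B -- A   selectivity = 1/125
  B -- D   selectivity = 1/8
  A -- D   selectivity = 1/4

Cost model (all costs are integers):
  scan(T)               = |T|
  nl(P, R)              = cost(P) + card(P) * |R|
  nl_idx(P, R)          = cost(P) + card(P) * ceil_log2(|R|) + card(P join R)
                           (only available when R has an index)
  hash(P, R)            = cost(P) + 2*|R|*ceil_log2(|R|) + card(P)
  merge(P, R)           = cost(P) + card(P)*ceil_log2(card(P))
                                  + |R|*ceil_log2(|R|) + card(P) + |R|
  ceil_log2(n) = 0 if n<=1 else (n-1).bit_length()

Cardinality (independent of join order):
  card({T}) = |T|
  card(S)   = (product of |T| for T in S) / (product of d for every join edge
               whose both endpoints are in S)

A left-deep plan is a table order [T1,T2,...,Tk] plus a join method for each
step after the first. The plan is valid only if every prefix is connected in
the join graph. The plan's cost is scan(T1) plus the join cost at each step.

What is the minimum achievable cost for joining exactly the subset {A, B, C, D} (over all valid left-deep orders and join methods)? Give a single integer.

Selinger DP over subsets of {A,B,C,D}:
  {C}: scan cost=50, card=50
  {B}: scan cost=250, card=250
  {A}: scan cost=400, card=400
  {D}: scan cost=80, card=80
  {BC}: card=500; try (C,hash)→1100, (B,merge)→2650, (C,merge)→2850, (B,hash)→4100, (B,nl)→12550, (C,nl)→12750; best=1100 via (C,hash)
  {AC}: card=250; try (C,hash)→1400, (A,merge)→4400, (C,merge)→4750, (A,hash)→7300, (A,nl)→20050, (C,nl)→20400; best=1400 via (C,hash)
  {CD}: card=2000; try (C,hash)→760, (D,merge)→1040, (C,merge)→1070, (D,hash)→1220, (D,nl)→4050, (C,nl)→4080; best=760 via (C,hash)
  {AB}: card=800; try (B,hash)→4800, (A,merge)→6500, (B,merge)→6650, (A,hash)→7700, (A,nl)→100250, (B,nl)→100400; best=4800 via (B,hash)
  {BD}: card=2500; try (D,hash)→1620, (B,merge)→2970, (D,merge)→3140, (B,hash)→4160, (B,nl)→20080, (D,nl)→20250; best=1620 via (D,hash)
  {AD}: card=8000; try (D,hash)→1920, (A,merge)→4720, (D,merge)→5040, (A,hash)→7360, (A,nl)→32080, (D,nl)→32400; best=1920 via (D,hash)
  {ABC}: card=20; try (B,hash)→5650, (B,merge)→5900, (C,hash)→6200, (A,hash)→8800, (A,merge)→10100, (C,merge)→13950 …(+3); best=5650 via (B,hash)
  {BCD}: card=2500; try (D,hash)→2720, (C,hash)→4720, (D,merge)→6740, (B,hash)→6760, (B,merge)→27010, (C,merge)→34470 …(+3); best=2720 via (D,hash)
  {ACD}: card=2500; try (D,hash)→2770, (D,merge)→4290, (A,hash)→9960, (C,hash)→10520, (D,nl)→21400, (A,merge)→28760 …(+3); best=2770 via (D,hash)
  {ABD}: card=2000; try (D,hash)→6720, (A,hash)→11320, (B,hash)→13920, (D,merge)→14240, (A,merge)→38120, (D,nl)→68800 …(+3); best=6720 via (D,hash)
  {ABCD}: card=25; try (D,merge)→6410, (D,hash)→6790, (D,nl)→7250, (B,hash)→9270, (C,hash)→9320, (A,hash)→12420 …(+6); best=6410 via (D,merge)

6410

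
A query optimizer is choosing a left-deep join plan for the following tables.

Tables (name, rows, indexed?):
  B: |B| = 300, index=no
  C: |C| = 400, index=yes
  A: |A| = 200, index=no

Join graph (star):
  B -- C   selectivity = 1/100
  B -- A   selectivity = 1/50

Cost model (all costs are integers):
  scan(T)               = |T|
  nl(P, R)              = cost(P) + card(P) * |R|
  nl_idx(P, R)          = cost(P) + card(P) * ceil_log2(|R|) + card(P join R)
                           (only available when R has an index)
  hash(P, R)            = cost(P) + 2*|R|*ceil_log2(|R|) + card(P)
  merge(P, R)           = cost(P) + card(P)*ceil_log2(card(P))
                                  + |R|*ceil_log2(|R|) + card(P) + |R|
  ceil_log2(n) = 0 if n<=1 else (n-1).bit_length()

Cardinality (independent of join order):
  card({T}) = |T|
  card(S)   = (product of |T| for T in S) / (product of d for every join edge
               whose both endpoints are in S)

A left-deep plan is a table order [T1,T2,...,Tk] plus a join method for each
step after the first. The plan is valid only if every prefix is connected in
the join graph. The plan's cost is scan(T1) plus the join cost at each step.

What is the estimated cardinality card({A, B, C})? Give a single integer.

4800

Tables in S: A(200), B(300), C(400)
Edges inside S: B-C(d=100), B-A(d=50)
numerator = 200 * 300 * 400 = 24000000
denominator = 100 * 50 = 5000
card(S) = 24000000 / 5000 = 4800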